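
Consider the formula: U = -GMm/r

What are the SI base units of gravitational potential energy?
Units of each symbol in U = -GMm/r:
  G (gravitational constant): m³/(kg·s²)
  M (mass): kg
  m (mass): kg
  r (distance): m  → in the denominator, contributes 1/m
  The minus sign does not affect the units.

Multiplying the contributions: [m³/(kg·s²)] · [kg] · [kg] · [1/m]
Adding exponents of each base unit: kg: 1, m: 2, s: -2
SI base units of gravitational potential energy: kg·m²/s²

Answer: kg·m²/s²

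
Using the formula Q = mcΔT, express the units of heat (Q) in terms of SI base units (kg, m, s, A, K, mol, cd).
Units of each symbol in Q = mcΔT:
  m (mass): kg
  c (specific heat capacity, in J/(kg·K)): m²/(s²·K)
  ΔT (temperature change): K

Multiplying the contributions: [kg] · [m²/(s²·K)] · [K]
Adding exponents of each base unit: kg: 1, m: 2, s: -2
SI base units of heat: kg·m²/s²

Answer: kg·m²/s²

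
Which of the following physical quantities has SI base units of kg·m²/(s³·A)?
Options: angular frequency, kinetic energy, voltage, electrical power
Checking the SI base units of each option:
  angular frequency (ω = 2πf): 1/s  ✗
  kinetic energy (E = ½mv²): kg·m²/s²  ✗
  voltage (V = IR): kg·m²/(s³·A)  ✓ matches
  electrical power (P = IV): kg·m²/s³  ✗

Only voltage has units kg·m²/(s³·A).

Answer: voltage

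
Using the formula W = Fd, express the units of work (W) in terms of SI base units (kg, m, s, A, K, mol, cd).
Units of each symbol in W = Fd:
  F (force): kg·m/s²
  d (displacement): m

Multiplying the contributions: [kg·m/s²] · [m]
Adding exponents of each base unit: kg: 1, m: 2, s: -2
SI base units of work: kg·m²/s²

Answer: kg·m²/s²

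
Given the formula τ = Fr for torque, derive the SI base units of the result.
Units of each symbol in τ = Fr:
  F (force): kg·m/s²
  r (lever arm): m

Multiplying the contributions: [kg·m/s²] · [m]
Adding exponents of each base unit: kg: 1, m: 2, s: -2
SI base units of torque: kg·m²/s²

Answer: kg·m²/s²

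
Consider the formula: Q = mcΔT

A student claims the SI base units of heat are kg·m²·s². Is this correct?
Units of each symbol in Q = mcΔT:
  m (mass): kg
  c (specific heat capacity, in J/(kg·K)): m²/(s²·K)
  ΔT (temperature change): K

Multiplying the contributions: [kg] · [m²/(s²·K)] · [K]
Adding exponents of each base unit: kg: 1, m: 2, s: -2
SI base units of heat: kg·m²/s²

The claimed units kg·m²·s² (exponents kg: 1, m: 2, s: 2) do not match the derived units kg·m²/s² (exponents kg: 1, m: 2, s: -2), so the claim is incorrect.

Answer: No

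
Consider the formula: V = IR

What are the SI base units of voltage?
Units of each symbol in V = IR:
  I (current): A
  R (resistance, in ohms): kg·m²/(s³·A²)

Multiplying the contributions: [A] · [kg·m²/(s³·A²)]
Adding exponents of each base unit: kg: 1, m: 2, s: -3, A: -1
SI base units of voltage: kg·m²/(s³·A)

Answer: kg·m²/(s³·A)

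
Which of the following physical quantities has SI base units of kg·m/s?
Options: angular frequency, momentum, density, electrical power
Checking the SI base units of each option:
  angular frequency (ω = 2πf): 1/s  ✗
  momentum (p = mv): kg·m/s  ✓ matches
  density (ρ = m/V): kg/m³  ✗
  electrical power (P = IV): kg·m²/s³  ✗

Only momentum has units kg·m/s.

Answer: momentum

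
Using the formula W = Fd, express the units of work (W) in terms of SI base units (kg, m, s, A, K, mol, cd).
Units of each symbol in W = Fd:
  F (force): kg·m/s²
  d (displacement): m

Multiplying the contributions: [kg·m/s²] · [m]
Adding exponents of each base unit: kg: 1, m: 2, s: -2
SI base units of work: kg·m²/s²

Answer: kg·m²/s²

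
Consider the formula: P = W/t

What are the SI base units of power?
Units of each symbol in P = W/t:
  W (work): kg·m²/s²
  t (time): s  → in the denominator, contributes 1/s

Multiplying the contributions: [kg·m²/s²] · [1/s]
Adding exponents of each base unit: kg: 1, m: 2, s: -3
SI base units of power: kg·m²/s³

Answer: kg·m²/s³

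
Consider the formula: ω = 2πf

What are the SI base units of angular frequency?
Units of each symbol in ω = 2πf:
  f (frequency): 1/s
  The factor 2π is dimensionless.

Multiplying the contributions: [1/s]
Adding exponents of each base unit: s: -1
SI base units of angular frequency: 1/s

Answer: 1/s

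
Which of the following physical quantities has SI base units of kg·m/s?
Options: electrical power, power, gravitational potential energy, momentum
Checking the SI base units of each option:
  electrical power (P = IV): kg·m²/s³  ✗
  power (P = W/t): kg·m²/s³  ✗
  gravitational potential energy (U = -GMm/r): kg·m²/s²  ✗
  momentum (p = mv): kg·m/s  ✓ matches

Only momentum has units kg·m/s.

Answer: momentum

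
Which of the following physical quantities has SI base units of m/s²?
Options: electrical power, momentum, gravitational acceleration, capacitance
Checking the SI base units of each option:
  electrical power (P = IV): kg·m²/s³  ✗
  momentum (p = mv): kg·m/s  ✗
  gravitational acceleration (g = GM/r²): m/s²  ✓ matches
  capacitance (C = Q/V): s⁴·A²/(kg·m²)  ✗

Only gravitational acceleration has units m/s².

Answer: gravitational acceleration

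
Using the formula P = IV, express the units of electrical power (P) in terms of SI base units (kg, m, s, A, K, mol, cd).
Units of each symbol in P = IV:
  I (current): A
  V (voltage, in volts): kg·m²/(s³·A)

Multiplying the contributions: [A] · [kg·m²/(s³·A)]
Adding exponents of each base unit: kg: 1, m: 2, s: -3
SI base units of electrical power: kg·m²/s³

Answer: kg·m²/s³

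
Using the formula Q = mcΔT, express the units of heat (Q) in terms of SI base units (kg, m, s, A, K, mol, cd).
Units of each symbol in Q = mcΔT:
  m (mass): kg
  c (specific heat capacity, in J/(kg·K)): m²/(s²·K)
  ΔT (temperature change): K

Multiplying the contributions: [kg] · [m²/(s²·K)] · [K]
Adding exponents of each base unit: kg: 1, m: 2, s: -2
SI base units of heat: kg·m²/s²

Answer: kg·m²/s²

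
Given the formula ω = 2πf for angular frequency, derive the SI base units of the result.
Units of each symbol in ω = 2πf:
  f (frequency): 1/s
  The factor 2π is dimensionless.

Multiplying the contributions: [1/s]
Adding exponents of each base unit: s: -1
SI base units of angular frequency: 1/s

Answer: 1/s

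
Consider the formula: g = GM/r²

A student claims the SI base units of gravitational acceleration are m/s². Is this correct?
Units of each symbol in g = GM/r²:
  G (gravitational constant): m³/(kg·s²)
  M (mass): kg
  r (distance): m  → to the power 2 in the denominator, contributes 1/m²

Multiplying the contributions: [m³/(kg·s²)] · [kg] · [1/m²]
Adding exponents of each base unit: m: 1, s: -2
SI base units of gravitational acceleration: m/s²

The claimed units m/s² match the derived units, so the claim is correct.

Answer: Yes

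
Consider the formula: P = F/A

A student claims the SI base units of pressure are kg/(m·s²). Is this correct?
Units of each symbol in P = F/A:
  F (force): kg·m/s²
  A (area): m²  → in the denominator, contributes 1/m²

Multiplying the contributions: [kg·m/s²] · [1/m²]
Adding exponents of each base unit: kg: 1, m: -1, s: -2
SI base units of pressure: kg/(m·s²)

The claimed units kg/(m·s²) match the derived units, so the claim is correct.

Answer: Yes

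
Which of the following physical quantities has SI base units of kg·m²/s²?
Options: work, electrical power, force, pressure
Checking the SI base units of each option:
  work (W = Fd): kg·m²/s²  ✓ matches
  electrical power (P = IV): kg·m²/s³  ✗
  force (F = ma): kg·m/s²  ✗
  pressure (P = F/A): kg/(m·s²)  ✗

Only work has units kg·m²/s².

Answer: work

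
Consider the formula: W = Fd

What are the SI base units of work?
Units of each symbol in W = Fd:
  F (force): kg·m/s²
  d (displacement): m

Multiplying the contributions: [kg·m/s²] · [m]
Adding exponents of each base unit: kg: 1, m: 2, s: -2
SI base units of work: kg·m²/s²

Answer: kg·m²/s²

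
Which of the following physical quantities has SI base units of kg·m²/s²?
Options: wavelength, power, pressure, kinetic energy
Checking the SI base units of each option:
  wavelength (λ = v/f): m  ✗
  power (P = W/t): kg·m²/s³  ✗
  pressure (P = F/A): kg/(m·s²)  ✗
  kinetic energy (E = ½mv²): kg·m²/s²  ✓ matches

Only kinetic energy has units kg·m²/s².

Answer: kinetic energy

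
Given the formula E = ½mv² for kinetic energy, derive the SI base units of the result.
Units of each symbol in E = ½mv²:
  m (mass): kg
  v (speed): m/s  → to the power 2, contributes m²/s²
  The factor ½ is dimensionless.

Multiplying the contributions: [kg] · [m²/s²]
Adding exponents of each base unit: kg: 1, m: 2, s: -2
SI base units of kinetic energy: kg·m²/s²

Answer: kg·m²/s²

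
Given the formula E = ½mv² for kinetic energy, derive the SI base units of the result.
Units of each symbol in E = ½mv²:
  m (mass): kg
  v (speed): m/s  → to the power 2, contributes m²/s²
  The factor ½ is dimensionless.

Multiplying the contributions: [kg] · [m²/s²]
Adding exponents of each base unit: kg: 1, m: 2, s: -2
SI base units of kinetic energy: kg·m²/s²

Answer: kg·m²/s²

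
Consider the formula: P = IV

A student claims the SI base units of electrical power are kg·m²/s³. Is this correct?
Units of each symbol in P = IV:
  I (current): A
  V (voltage, in volts): kg·m²/(s³·A)

Multiplying the contributions: [A] · [kg·m²/(s³·A)]
Adding exponents of each base unit: kg: 1, m: 2, s: -3
SI base units of electrical power: kg·m²/s³

The claimed units kg·m²/s³ match the derived units, so the claim is correct.

Answer: Yes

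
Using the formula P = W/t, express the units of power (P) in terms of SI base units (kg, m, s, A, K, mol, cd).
Units of each symbol in P = W/t:
  W (work): kg·m²/s²
  t (time): s  → in the denominator, contributes 1/s

Multiplying the contributions: [kg·m²/s²] · [1/s]
Adding exponents of each base unit: kg: 1, m: 2, s: -3
SI base units of power: kg·m²/s³

Answer: kg·m²/s³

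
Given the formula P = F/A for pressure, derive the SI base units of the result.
Units of each symbol in P = F/A:
  F (force): kg·m/s²
  A (area): m²  → in the denominator, contributes 1/m²

Multiplying the contributions: [kg·m/s²] · [1/m²]
Adding exponents of each base unit: kg: 1, m: -1, s: -2
SI base units of pressure: kg/(m·s²)

Answer: kg/(m·s²)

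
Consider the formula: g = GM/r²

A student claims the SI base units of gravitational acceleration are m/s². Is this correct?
Units of each symbol in g = GM/r²:
  G (gravitational constant): m³/(kg·s²)
  M (mass): kg
  r (distance): m  → to the power 2 in the denominator, contributes 1/m²

Multiplying the contributions: [m³/(kg·s²)] · [kg] · [1/m²]
Adding exponents of each base unit: m: 1, s: -2
SI base units of gravitational acceleration: m/s²

The claimed units m/s² match the derived units, so the claim is correct.

Answer: Yes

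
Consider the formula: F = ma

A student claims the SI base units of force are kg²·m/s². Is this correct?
Units of each symbol in F = ma:
  m (mass): kg
  a (acceleration): m/s²

Multiplying the contributions: [kg] · [m/s²]
Adding exponents of each base unit: kg: 1, m: 1, s: -2
SI base units of force: kg·m/s²

The claimed units kg²·m/s² (exponents kg: 2, m: 1, s: -2) do not match the derived units kg·m/s² (exponents kg: 1, m: 1, s: -2), so the claim is incorrect.

Answer: No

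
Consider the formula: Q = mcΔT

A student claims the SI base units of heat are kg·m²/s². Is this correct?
Units of each symbol in Q = mcΔT:
  m (mass): kg
  c (specific heat capacity, in J/(kg·K)): m²/(s²·K)
  ΔT (temperature change): K

Multiplying the contributions: [kg] · [m²/(s²·K)] · [K]
Adding exponents of each base unit: kg: 1, m: 2, s: -2
SI base units of heat: kg·m²/s²

The claimed units kg·m²/s² match the derived units, so the claim is correct.

Answer: Yes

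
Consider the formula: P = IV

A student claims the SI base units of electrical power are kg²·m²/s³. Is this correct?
Units of each symbol in P = IV:
  I (current): A
  V (voltage, in volts): kg·m²/(s³·A)

Multiplying the contributions: [A] · [kg·m²/(s³·A)]
Adding exponents of each base unit: kg: 1, m: 2, s: -3
SI base units of electrical power: kg·m²/s³

The claimed units kg²·m²/s³ (exponents kg: 2, m: 2, s: -3) do not match the derived units kg·m²/s³ (exponents kg: 1, m: 2, s: -3), so the claim is incorrect.

Answer: No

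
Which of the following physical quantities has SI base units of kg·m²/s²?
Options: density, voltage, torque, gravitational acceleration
Checking the SI base units of each option:
  density (ρ = m/V): kg/m³  ✗
  voltage (V = IR): kg·m²/(s³·A)  ✗
  torque (τ = Fr): kg·m²/s²  ✓ matches
  gravitational acceleration (g = GM/r²): m/s²  ✗

Only torque has units kg·m²/s².

Answer: torque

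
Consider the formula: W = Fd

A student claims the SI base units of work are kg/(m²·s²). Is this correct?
Units of each symbol in W = Fd:
  F (force): kg·m/s²
  d (displacement): m

Multiplying the contributions: [kg·m/s²] · [m]
Adding exponents of each base unit: kg: 1, m: 2, s: -2
SI base units of work: kg·m²/s²

The claimed units kg/(m²·s²) (exponents kg: 1, m: -2, s: -2) do not match the derived units kg·m²/s² (exponents kg: 1, m: 2, s: -2), so the claim is incorrect.

Answer: No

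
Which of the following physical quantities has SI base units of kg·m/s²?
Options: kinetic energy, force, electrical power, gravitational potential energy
Checking the SI base units of each option:
  kinetic energy (E = ½mv²): kg·m²/s²  ✗
  force (F = ma): kg·m/s²  ✓ matches
  electrical power (P = IV): kg·m²/s³  ✗
  gravitational potential energy (U = -GMm/r): kg·m²/s²  ✗

Only force has units kg·m/s².

Answer: force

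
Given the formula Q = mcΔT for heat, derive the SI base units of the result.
Units of each symbol in Q = mcΔT:
  m (mass): kg
  c (specific heat capacity, in J/(kg·K)): m²/(s²·K)
  ΔT (temperature change): K

Multiplying the contributions: [kg] · [m²/(s²·K)] · [K]
Adding exponents of each base unit: kg: 1, m: 2, s: -2
SI base units of heat: kg·m²/s²

Answer: kg·m²/s²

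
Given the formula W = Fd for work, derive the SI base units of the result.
Units of each symbol in W = Fd:
  F (force): kg·m/s²
  d (displacement): m

Multiplying the contributions: [kg·m/s²] · [m]
Adding exponents of each base unit: kg: 1, m: 2, s: -2
SI base units of work: kg·m²/s²

Answer: kg·m²/s²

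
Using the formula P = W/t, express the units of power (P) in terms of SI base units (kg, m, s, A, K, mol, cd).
Units of each symbol in P = W/t:
  W (work): kg·m²/s²
  t (time): s  → in the denominator, contributes 1/s

Multiplying the contributions: [kg·m²/s²] · [1/s]
Adding exponents of each base unit: kg: 1, m: 2, s: -3
SI base units of power: kg·m²/s³

Answer: kg·m²/s³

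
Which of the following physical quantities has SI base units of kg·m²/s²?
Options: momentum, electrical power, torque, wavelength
Checking the SI base units of each option:
  momentum (p = mv): kg·m/s  ✗
  electrical power (P = IV): kg·m²/s³  ✗
  torque (τ = Fr): kg·m²/s²  ✓ matches
  wavelength (λ = v/f): m  ✗

Only torque has units kg·m²/s².

Answer: torque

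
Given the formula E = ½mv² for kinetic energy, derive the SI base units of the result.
Units of each symbol in E = ½mv²:
  m (mass): kg
  v (speed): m/s  → to the power 2, contributes m²/s²
  The factor ½ is dimensionless.

Multiplying the contributions: [kg] · [m²/s²]
Adding exponents of each base unit: kg: 1, m: 2, s: -2
SI base units of kinetic energy: kg·m²/s²

Answer: kg·m²/s²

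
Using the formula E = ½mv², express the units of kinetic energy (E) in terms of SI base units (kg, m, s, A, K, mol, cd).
Units of each symbol in E = ½mv²:
  m (mass): kg
  v (speed): m/s  → to the power 2, contributes m²/s²
  The factor ½ is dimensionless.

Multiplying the contributions: [kg] · [m²/s²]
Adding exponents of each base unit: kg: 1, m: 2, s: -2
SI base units of kinetic energy: kg·m²/s²

Answer: kg·m²/s²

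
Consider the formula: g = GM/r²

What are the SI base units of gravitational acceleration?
Units of each symbol in g = GM/r²:
  G (gravitational constant): m³/(kg·s²)
  M (mass): kg
  r (distance): m  → to the power 2 in the denominator, contributes 1/m²

Multiplying the contributions: [m³/(kg·s²)] · [kg] · [1/m²]
Adding exponents of each base unit: m: 1, s: -2
SI base units of gravitational acceleration: m/s²

Answer: m/s²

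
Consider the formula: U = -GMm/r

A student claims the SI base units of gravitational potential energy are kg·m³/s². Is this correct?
Units of each symbol in U = -GMm/r:
  G (gravitational constant): m³/(kg·s²)
  M (mass): kg
  m (mass): kg
  r (distance): m  → in the denominator, contributes 1/m
  The minus sign does not affect the units.

Multiplying the contributions: [m³/(kg·s²)] · [kg] · [kg] · [1/m]
Adding exponents of each base unit: kg: 1, m: 2, s: -2
SI base units of gravitational potential energy: kg·m²/s²

The claimed units kg·m³/s² (exponents kg: 1, m: 3, s: -2) do not match the derived units kg·m²/s² (exponents kg: 1, m: 2, s: -2), so the claim is incorrect.

Answer: No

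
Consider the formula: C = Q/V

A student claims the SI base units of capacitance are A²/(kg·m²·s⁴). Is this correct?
Units of each symbol in C = Q/V:
  Q (charge, in coulombs): s·A
  V (voltage, in volts): kg·m²/(s³·A)  → in the denominator, contributes s³·A/(kg·m²)

Multiplying the contributions: [s·A] · [s³·A/(kg·m²)]
Adding exponents of each base unit: kg: -1, m: -2, s: 4, A: 2
SI base units of capacitance: s⁴·A²/(kg·m²)

The claimed units A²/(kg·m²·s⁴) (exponents kg: -1, m: -2, s: -4, A: 2) do not match the derived units s⁴·A²/(kg·m²) (exponents kg: -1, m: -2, s: 4, A: 2), so the claim is incorrect.

Answer: No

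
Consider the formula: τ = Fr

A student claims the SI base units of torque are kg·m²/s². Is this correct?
Units of each symbol in τ = Fr:
  F (force): kg·m/s²
  r (lever arm): m

Multiplying the contributions: [kg·m/s²] · [m]
Adding exponents of each base unit: kg: 1, m: 2, s: -2
SI base units of torque: kg·m²/s²

The claimed units kg·m²/s² match the derived units, so the claim is correct.

Answer: Yes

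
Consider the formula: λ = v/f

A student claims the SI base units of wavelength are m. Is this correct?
Units of each symbol in λ = v/f:
  v (wave speed): m/s
  f (frequency): 1/s  → in the denominator, contributes s

Multiplying the contributions: [m/s] · [s]
Adding exponents of each base unit: m: 1
SI base units of wavelength: m

The claimed units m match the derived units, so the claim is correct.

Answer: Yes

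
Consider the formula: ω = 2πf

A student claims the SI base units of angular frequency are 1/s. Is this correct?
Units of each symbol in ω = 2πf:
  f (frequency): 1/s
  The factor 2π is dimensionless.

Multiplying the contributions: [1/s]
Adding exponents of each base unit: s: -1
SI base units of angular frequency: 1/s

The claimed units 1/s match the derived units, so the claim is correct.

Answer: Yes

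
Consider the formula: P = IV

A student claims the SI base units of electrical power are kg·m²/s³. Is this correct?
Units of each symbol in P = IV:
  I (current): A
  V (voltage, in volts): kg·m²/(s³·A)

Multiplying the contributions: [A] · [kg·m²/(s³·A)]
Adding exponents of each base unit: kg: 1, m: 2, s: -3
SI base units of electrical power: kg·m²/s³

The claimed units kg·m²/s³ match the derived units, so the claim is correct.

Answer: Yes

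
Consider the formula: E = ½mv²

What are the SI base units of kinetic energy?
Units of each symbol in E = ½mv²:
  m (mass): kg
  v (speed): m/s  → to the power 2, contributes m²/s²
  The factor ½ is dimensionless.

Multiplying the contributions: [kg] · [m²/s²]
Adding exponents of each base unit: kg: 1, m: 2, s: -2
SI base units of kinetic energy: kg·m²/s²

Answer: kg·m²/s²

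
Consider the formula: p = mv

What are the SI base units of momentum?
Units of each symbol in p = mv:
  m (mass): kg
  v (velocity): m/s

Multiplying the contributions: [kg] · [m/s]
Adding exponents of each base unit: kg: 1, m: 1, s: -1
SI base units of momentum: kg·m/s

Answer: kg·m/s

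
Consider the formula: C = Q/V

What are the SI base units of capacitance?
Units of each symbol in C = Q/V:
  Q (charge, in coulombs): s·A
  V (voltage, in volts): kg·m²/(s³·A)  → in the denominator, contributes s³·A/(kg·m²)

Multiplying the contributions: [s·A] · [s³·A/(kg·m²)]
Adding exponents of each base unit: kg: -1, m: -2, s: 4, A: 2
SI base units of capacitance: s⁴·A²/(kg·m²)

Answer: s⁴·A²/(kg·m²)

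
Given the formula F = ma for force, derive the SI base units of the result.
Units of each symbol in F = ma:
  m (mass): kg
  a (acceleration): m/s²

Multiplying the contributions: [kg] · [m/s²]
Adding exponents of each base unit: kg: 1, m: 1, s: -2
SI base units of force: kg·m/s²

Answer: kg·m/s²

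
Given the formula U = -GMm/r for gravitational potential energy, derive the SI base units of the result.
Units of each symbol in U = -GMm/r:
  G (gravitational constant): m³/(kg·s²)
  M (mass): kg
  m (mass): kg
  r (distance): m  → in the denominator, contributes 1/m
  The minus sign does not affect the units.

Multiplying the contributions: [m³/(kg·s²)] · [kg] · [kg] · [1/m]
Adding exponents of each base unit: kg: 1, m: 2, s: -2
SI base units of gravitational potential energy: kg·m²/s²

Answer: kg·m²/s²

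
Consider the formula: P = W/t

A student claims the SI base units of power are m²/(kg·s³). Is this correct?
Units of each symbol in P = W/t:
  W (work): kg·m²/s²
  t (time): s  → in the denominator, contributes 1/s

Multiplying the contributions: [kg·m²/s²] · [1/s]
Adding exponents of each base unit: kg: 1, m: 2, s: -3
SI base units of power: kg·m²/s³

The claimed units m²/(kg·s³) (exponents kg: -1, m: 2, s: -3) do not match the derived units kg·m²/s³ (exponents kg: 1, m: 2, s: -3), so the claim is incorrect.

Answer: No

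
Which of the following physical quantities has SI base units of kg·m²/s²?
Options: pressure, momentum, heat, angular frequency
Checking the SI base units of each option:
  pressure (P = F/A): kg/(m·s²)  ✗
  momentum (p = mv): kg·m/s  ✗
  heat (Q = mcΔT): kg·m²/s²  ✓ matches
  angular frequency (ω = 2πf): 1/s  ✗

Only heat has units kg·m²/s².

Answer: heat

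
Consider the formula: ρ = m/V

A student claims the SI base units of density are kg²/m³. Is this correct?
Units of each symbol in ρ = m/V:
  m (mass): kg
  V (volume): m³  → in the denominator, contributes 1/m³

Multiplying the contributions: [kg] · [1/m³]
Adding exponents of each base unit: kg: 1, m: -3
SI base units of density: kg/m³

The claimed units kg²/m³ (exponents kg: 2, m: -3) do not match the derived units kg/m³ (exponents kg: 1, m: -3), so the claim is incorrect.

Answer: No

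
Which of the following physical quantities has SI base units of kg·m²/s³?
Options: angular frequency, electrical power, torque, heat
Checking the SI base units of each option:
  angular frequency (ω = 2πf): 1/s  ✗
  electrical power (P = IV): kg·m²/s³  ✓ matches
  torque (τ = Fr): kg·m²/s²  ✗
  heat (Q = mcΔT): kg·m²/s²  ✗

Only electrical power has units kg·m²/s³.

Answer: electrical power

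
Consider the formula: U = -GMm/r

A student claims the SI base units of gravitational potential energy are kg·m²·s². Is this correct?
Units of each symbol in U = -GMm/r:
  G (gravitational constant): m³/(kg·s²)
  M (mass): kg
  m (mass): kg
  r (distance): m  → in the denominator, contributes 1/m
  The minus sign does not affect the units.

Multiplying the contributions: [m³/(kg·s²)] · [kg] · [kg] · [1/m]
Adding exponents of each base unit: kg: 1, m: 2, s: -2
SI base units of gravitational potential energy: kg·m²/s²

The claimed units kg·m²·s² (exponents kg: 1, m: 2, s: 2) do not match the derived units kg·m²/s² (exponents kg: 1, m: 2, s: -2), so the claim is incorrect.

Answer: No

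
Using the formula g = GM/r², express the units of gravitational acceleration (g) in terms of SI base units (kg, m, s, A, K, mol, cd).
Units of each symbol in g = GM/r²:
  G (gravitational constant): m³/(kg·s²)
  M (mass): kg
  r (distance): m  → to the power 2 in the denominator, contributes 1/m²

Multiplying the contributions: [m³/(kg·s²)] · [kg] · [1/m²]
Adding exponents of each base unit: m: 1, s: -2
SI base units of gravitational acceleration: m/s²

Answer: m/s²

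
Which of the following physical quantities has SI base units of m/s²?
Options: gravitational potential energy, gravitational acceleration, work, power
Checking the SI base units of each option:
  gravitational potential energy (U = -GMm/r): kg·m²/s²  ✗
  gravitational acceleration (g = GM/r²): m/s²  ✓ matches
  work (W = Fd): kg·m²/s²  ✗
  power (P = W/t): kg·m²/s³  ✗

Only gravitational acceleration has units m/s².

Answer: gravitational acceleration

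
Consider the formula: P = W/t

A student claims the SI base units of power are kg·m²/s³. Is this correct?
Units of each symbol in P = W/t:
  W (work): kg·m²/s²
  t (time): s  → in the denominator, contributes 1/s

Multiplying the contributions: [kg·m²/s²] · [1/s]
Adding exponents of each base unit: kg: 1, m: 2, s: -3
SI base units of power: kg·m²/s³

The claimed units kg·m²/s³ match the derived units, so the claim is correct.

Answer: Yes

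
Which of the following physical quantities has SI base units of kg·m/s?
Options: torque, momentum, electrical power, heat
Checking the SI base units of each option:
  torque (τ = Fr): kg·m²/s²  ✗
  momentum (p = mv): kg·m/s  ✓ matches
  electrical power (P = IV): kg·m²/s³  ✗
  heat (Q = mcΔT): kg·m²/s²  ✗

Only momentum has units kg·m/s.

Answer: momentum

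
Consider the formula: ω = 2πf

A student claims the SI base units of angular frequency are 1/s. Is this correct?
Units of each symbol in ω = 2πf:
  f (frequency): 1/s
  The factor 2π is dimensionless.

Multiplying the contributions: [1/s]
Adding exponents of each base unit: s: -1
SI base units of angular frequency: 1/s

The claimed units 1/s match the derived units, so the claim is correct.

Answer: Yes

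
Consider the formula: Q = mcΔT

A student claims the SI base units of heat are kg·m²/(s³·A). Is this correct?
Units of each symbol in Q = mcΔT:
  m (mass): kg
  c (specific heat capacity, in J/(kg·K)): m²/(s²·K)
  ΔT (temperature change): K

Multiplying the contributions: [kg] · [m²/(s²·K)] · [K]
Adding exponents of each base unit: kg: 1, m: 2, s: -2
SI base units of heat: kg·m²/s²

The claimed units kg·m²/(s³·A) (exponents kg: 1, m: 2, s: -3, A: -1) do not match the derived units kg·m²/s² (exponents kg: 1, m: 2, s: -2), so the claim is incorrect.

Answer: No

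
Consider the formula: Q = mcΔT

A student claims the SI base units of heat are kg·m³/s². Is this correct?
Units of each symbol in Q = mcΔT:
  m (mass): kg
  c (specific heat capacity, in J/(kg·K)): m²/(s²·K)
  ΔT (temperature change): K

Multiplying the contributions: [kg] · [m²/(s²·K)] · [K]
Adding exponents of each base unit: kg: 1, m: 2, s: -2
SI base units of heat: kg·m²/s²

The claimed units kg·m³/s² (exponents kg: 1, m: 3, s: -2) do not match the derived units kg·m²/s² (exponents kg: 1, m: 2, s: -2), so the claim is incorrect.

Answer: No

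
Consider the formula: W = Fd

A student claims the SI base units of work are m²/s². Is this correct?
Units of each symbol in W = Fd:
  F (force): kg·m/s²
  d (displacement): m

Multiplying the contributions: [kg·m/s²] · [m]
Adding exponents of each base unit: kg: 1, m: 2, s: -2
SI base units of work: kg·m²/s²

The claimed units m²/s² (exponents m: 2, s: -2) do not match the derived units kg·m²/s² (exponents kg: 1, m: 2, s: -2), so the claim is incorrect.

Answer: No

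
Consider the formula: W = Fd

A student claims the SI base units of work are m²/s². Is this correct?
Units of each symbol in W = Fd:
  F (force): kg·m/s²
  d (displacement): m

Multiplying the contributions: [kg·m/s²] · [m]
Adding exponents of each base unit: kg: 1, m: 2, s: -2
SI base units of work: kg·m²/s²

The claimed units m²/s² (exponents m: 2, s: -2) do not match the derived units kg·m²/s² (exponents kg: 1, m: 2, s: -2), so the claim is incorrect.

Answer: No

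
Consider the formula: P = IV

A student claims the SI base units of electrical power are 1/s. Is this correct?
Units of each symbol in P = IV:
  I (current): A
  V (voltage, in volts): kg·m²/(s³·A)

Multiplying the contributions: [A] · [kg·m²/(s³·A)]
Adding exponents of each base unit: kg: 1, m: 2, s: -3
SI base units of electrical power: kg·m²/s³

The claimed units 1/s (exponents s: -1) do not match the derived units kg·m²/s³ (exponents kg: 1, m: 2, s: -3), so the claim is incorrect.

Answer: No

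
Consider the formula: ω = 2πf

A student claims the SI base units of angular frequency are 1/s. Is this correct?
Units of each symbol in ω = 2πf:
  f (frequency): 1/s
  The factor 2π is dimensionless.

Multiplying the contributions: [1/s]
Adding exponents of each base unit: s: -1
SI base units of angular frequency: 1/s

The claimed units 1/s match the derived units, so the claim is correct.

Answer: Yes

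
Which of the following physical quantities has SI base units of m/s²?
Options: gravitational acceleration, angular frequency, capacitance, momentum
Checking the SI base units of each option:
  gravitational acceleration (g = GM/r²): m/s²  ✓ matches
  angular frequency (ω = 2πf): 1/s  ✗
  capacitance (C = Q/V): s⁴·A²/(kg·m²)  ✗
  momentum (p = mv): kg·m/s  ✗

Only gravitational acceleration has units m/s².

Answer: gravitational acceleration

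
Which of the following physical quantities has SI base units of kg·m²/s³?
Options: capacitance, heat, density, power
Checking the SI base units of each option:
  capacitance (C = Q/V): s⁴·A²/(kg·m²)  ✗
  heat (Q = mcΔT): kg·m²/s²  ✗
  density (ρ = m/V): kg/m³  ✗
  power (P = W/t): kg·m²/s³  ✓ matches

Only power has units kg·m²/s³.

Answer: power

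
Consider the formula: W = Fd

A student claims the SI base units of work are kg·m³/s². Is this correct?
Units of each symbol in W = Fd:
  F (force): kg·m/s²
  d (displacement): m

Multiplying the contributions: [kg·m/s²] · [m]
Adding exponents of each base unit: kg: 1, m: 2, s: -2
SI base units of work: kg·m²/s²

The claimed units kg·m³/s² (exponents kg: 1, m: 3, s: -2) do not match the derived units kg·m²/s² (exponents kg: 1, m: 2, s: -2), so the claim is incorrect.

Answer: No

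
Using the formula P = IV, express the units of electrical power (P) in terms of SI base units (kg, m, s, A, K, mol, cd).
Units of each symbol in P = IV:
  I (current): A
  V (voltage, in volts): kg·m²/(s³·A)

Multiplying the contributions: [A] · [kg·m²/(s³·A)]
Adding exponents of each base unit: kg: 1, m: 2, s: -3
SI base units of electrical power: kg·m²/s³

Answer: kg·m²/s³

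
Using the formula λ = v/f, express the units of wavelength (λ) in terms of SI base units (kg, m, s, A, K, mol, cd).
Units of each symbol in λ = v/f:
  v (wave speed): m/s
  f (frequency): 1/s  → in the denominator, contributes s

Multiplying the contributions: [m/s] · [s]
Adding exponents of each base unit: m: 1
SI base units of wavelength: m

Answer: m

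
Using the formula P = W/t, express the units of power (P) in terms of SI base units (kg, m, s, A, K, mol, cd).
Units of each symbol in P = W/t:
  W (work): kg·m²/s²
  t (time): s  → in the denominator, contributes 1/s

Multiplying the contributions: [kg·m²/s²] · [1/s]
Adding exponents of each base unit: kg: 1, m: 2, s: -3
SI base units of power: kg·m²/s³

Answer: kg·m²/s³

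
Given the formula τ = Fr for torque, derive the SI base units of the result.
Units of each symbol in τ = Fr:
  F (force): kg·m/s²
  r (lever arm): m

Multiplying the contributions: [kg·m/s²] · [m]
Adding exponents of each base unit: kg: 1, m: 2, s: -2
SI base units of torque: kg·m²/s²

Answer: kg·m²/s²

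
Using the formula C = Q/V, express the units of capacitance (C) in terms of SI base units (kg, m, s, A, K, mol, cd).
Units of each symbol in C = Q/V:
  Q (charge, in coulombs): s·A
  V (voltage, in volts): kg·m²/(s³·A)  → in the denominator, contributes s³·A/(kg·m²)

Multiplying the contributions: [s·A] · [s³·A/(kg·m²)]
Adding exponents of each base unit: kg: -1, m: -2, s: 4, A: 2
SI base units of capacitance: s⁴·A²/(kg·m²)

Answer: s⁴·A²/(kg·m²)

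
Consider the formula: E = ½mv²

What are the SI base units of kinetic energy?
Units of each symbol in E = ½mv²:
  m (mass): kg
  v (speed): m/s  → to the power 2, contributes m²/s²
  The factor ½ is dimensionless.

Multiplying the contributions: [kg] · [m²/s²]
Adding exponents of each base unit: kg: 1, m: 2, s: -2
SI base units of kinetic energy: kg·m²/s²

Answer: kg·m²/s²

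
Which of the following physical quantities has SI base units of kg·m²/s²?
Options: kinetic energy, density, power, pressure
Checking the SI base units of each option:
  kinetic energy (E = ½mv²): kg·m²/s²  ✓ matches
  density (ρ = m/V): kg/m³  ✗
  power (P = W/t): kg·m²/s³  ✗
  pressure (P = F/A): kg/(m·s²)  ✗

Only kinetic energy has units kg·m²/s².

Answer: kinetic energy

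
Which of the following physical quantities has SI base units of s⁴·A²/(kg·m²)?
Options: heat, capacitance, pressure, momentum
Checking the SI base units of each option:
  heat (Q = mcΔT): kg·m²/s²  ✗
  capacitance (C = Q/V): s⁴·A²/(kg·m²)  ✓ matches
  pressure (P = F/A): kg/(m·s²)  ✗
  momentum (p = mv): kg·m/s  ✗

Only capacitance has units s⁴·A²/(kg·m²).

Answer: capacitance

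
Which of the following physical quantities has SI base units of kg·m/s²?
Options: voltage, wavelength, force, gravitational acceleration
Checking the SI base units of each option:
  voltage (V = IR): kg·m²/(s³·A)  ✗
  wavelength (λ = v/f): m  ✗
  force (F = ma): kg·m/s²  ✓ matches
  gravitational acceleration (g = GM/r²): m/s²  ✗

Only force has units kg·m/s².

Answer: force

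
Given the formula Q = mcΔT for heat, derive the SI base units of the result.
Units of each symbol in Q = mcΔT:
  m (mass): kg
  c (specific heat capacity, in J/(kg·K)): m²/(s²·K)
  ΔT (temperature change): K

Multiplying the contributions: [kg] · [m²/(s²·K)] · [K]
Adding exponents of each base unit: kg: 1, m: 2, s: -2
SI base units of heat: kg·m²/s²

Answer: kg·m²/s²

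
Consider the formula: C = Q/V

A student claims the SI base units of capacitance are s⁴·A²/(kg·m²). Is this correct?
Units of each symbol in C = Q/V:
  Q (charge, in coulombs): s·A
  V (voltage, in volts): kg·m²/(s³·A)  → in the denominator, contributes s³·A/(kg·m²)

Multiplying the contributions: [s·A] · [s³·A/(kg·m²)]
Adding exponents of each base unit: kg: -1, m: -2, s: 4, A: 2
SI base units of capacitance: s⁴·A²/(kg·m²)

The claimed units s⁴·A²/(kg·m²) match the derived units, so the claim is correct.

Answer: Yes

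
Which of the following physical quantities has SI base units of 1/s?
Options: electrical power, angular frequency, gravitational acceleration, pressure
Checking the SI base units of each option:
  electrical power (P = IV): kg·m²/s³  ✗
  angular frequency (ω = 2πf): 1/s  ✓ matches
  gravitational acceleration (g = GM/r²): m/s²  ✗
  pressure (P = F/A): kg/(m·s²)  ✗

Only angular frequency has units 1/s.

Answer: angular frequency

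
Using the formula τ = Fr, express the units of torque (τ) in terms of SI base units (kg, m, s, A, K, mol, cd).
Units of each symbol in τ = Fr:
  F (force): kg·m/s²
  r (lever arm): m

Multiplying the contributions: [kg·m/s²] · [m]
Adding exponents of each base unit: kg: 1, m: 2, s: -2
SI base units of torque: kg·m²/s²

Answer: kg·m²/s²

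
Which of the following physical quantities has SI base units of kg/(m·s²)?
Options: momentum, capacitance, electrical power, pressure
Checking the SI base units of each option:
  momentum (p = mv): kg·m/s  ✗
  capacitance (C = Q/V): s⁴·A²/(kg·m²)  ✗
  electrical power (P = IV): kg·m²/s³  ✗
  pressure (P = F/A): kg/(m·s²)  ✓ matches

Only pressure has units kg/(m·s²).

Answer: pressure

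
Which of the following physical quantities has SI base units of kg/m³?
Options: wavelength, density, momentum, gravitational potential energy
Checking the SI base units of each option:
  wavelength (λ = v/f): m  ✗
  density (ρ = m/V): kg/m³  ✓ matches
  momentum (p = mv): kg·m/s  ✗
  gravitational potential energy (U = -GMm/r): kg·m²/s²  ✗

Only density has units kg/m³.

Answer: density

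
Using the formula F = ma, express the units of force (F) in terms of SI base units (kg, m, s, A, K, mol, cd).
Units of each symbol in F = ma:
  m (mass): kg
  a (acceleration): m/s²

Multiplying the contributions: [kg] · [m/s²]
Adding exponents of each base unit: kg: 1, m: 1, s: -2
SI base units of force: kg·m/s²

Answer: kg·m/s²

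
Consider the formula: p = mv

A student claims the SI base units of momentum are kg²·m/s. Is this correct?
Units of each symbol in p = mv:
  m (mass): kg
  v (velocity): m/s

Multiplying the contributions: [kg] · [m/s]
Adding exponents of each base unit: kg: 1, m: 1, s: -1
SI base units of momentum: kg·m/s

The claimed units kg²·m/s (exponents kg: 2, m: 1, s: -1) do not match the derived units kg·m/s (exponents kg: 1, m: 1, s: -1), so the claim is incorrect.

Answer: No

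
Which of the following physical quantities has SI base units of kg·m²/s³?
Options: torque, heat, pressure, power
Checking the SI base units of each option:
  torque (τ = Fr): kg·m²/s²  ✗
  heat (Q = mcΔT): kg·m²/s²  ✗
  pressure (P = F/A): kg/(m·s²)  ✗
  power (P = W/t): kg·m²/s³  ✓ matches

Only power has units kg·m²/s³.

Answer: power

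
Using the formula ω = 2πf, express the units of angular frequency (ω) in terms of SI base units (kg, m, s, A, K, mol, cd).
Units of each symbol in ω = 2πf:
  f (frequency): 1/s
  The factor 2π is dimensionless.

Multiplying the contributions: [1/s]
Adding exponents of each base unit: s: -1
SI base units of angular frequency: 1/s

Answer: 1/s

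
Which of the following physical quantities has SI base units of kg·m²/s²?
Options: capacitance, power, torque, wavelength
Checking the SI base units of each option:
  capacitance (C = Q/V): s⁴·A²/(kg·m²)  ✗
  power (P = W/t): kg·m²/s³  ✗
  torque (τ = Fr): kg·m²/s²  ✓ matches
  wavelength (λ = v/f): m  ✗

Only torque has units kg·m²/s².

Answer: torque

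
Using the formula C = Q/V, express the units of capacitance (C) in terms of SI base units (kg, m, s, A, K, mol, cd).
Units of each symbol in C = Q/V:
  Q (charge, in coulombs): s·A
  V (voltage, in volts): kg·m²/(s³·A)  → in the denominator, contributes s³·A/(kg·m²)

Multiplying the contributions: [s·A] · [s³·A/(kg·m²)]
Adding exponents of each base unit: kg: -1, m: -2, s: 4, A: 2
SI base units of capacitance: s⁴·A²/(kg·m²)

Answer: s⁴·A²/(kg·m²)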